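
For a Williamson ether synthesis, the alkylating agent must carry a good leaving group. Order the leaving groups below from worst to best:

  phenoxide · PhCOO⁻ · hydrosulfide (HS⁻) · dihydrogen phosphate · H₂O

phenoxide < hydrosulfide (HS⁻) < PhCOO⁻ < dihydrogen phosphate < H₂O

H₂O: pKₐ(H₃O⁺) ≈ -1.7
dihydrogen phosphate: pKₐ(H₃PO₄) ≈ 2.1
PhCOO⁻: pKₐ(C₆H₅COOH) ≈ 4.2
hydrosulfide (HS⁻): pKₐ(H₂S) ≈ 7
phenoxide: pKₐ(C₆H₅OH (phenol)) ≈ 10
Reversing gives the worst-to-best order requested.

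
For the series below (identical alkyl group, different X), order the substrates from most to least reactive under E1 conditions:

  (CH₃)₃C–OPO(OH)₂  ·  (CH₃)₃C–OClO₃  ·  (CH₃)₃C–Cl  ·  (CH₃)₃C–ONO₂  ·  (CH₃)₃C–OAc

Same R in every case — rank the leaving groups.
Leaving-group ability tracks the stability of the departed species; conjugate-acid pKₐ is the usual yardstick (lower pKₐ → better LG).
(CH₃)₃C–OClO₃ loses ClO₄⁻: pKₐ(HClO₄) ≈ -10
(CH₃)₃C–Cl loses Cl⁻: pKₐ(HCl) ≈ -7
(CH₃)₃C–ONO₂ loses NO₃⁻: pKₐ(HNO₃) ≈ -1.3
(CH₃)₃C–OPO(OH)₂ loses H₂PO₄⁻: pKₐ(H₃PO₄) ≈ 2.1
(CH₃)₃C–OAc loses AcO⁻: pKₐ(CH₃COOH) ≈ 4.8

(CH₃)₃C–OClO₃ > (CH₃)₃C–Cl > (CH₃)₃C–ONO₂ > (CH₃)₃C–OPO(OH)₂ > (CH₃)₃C–OAc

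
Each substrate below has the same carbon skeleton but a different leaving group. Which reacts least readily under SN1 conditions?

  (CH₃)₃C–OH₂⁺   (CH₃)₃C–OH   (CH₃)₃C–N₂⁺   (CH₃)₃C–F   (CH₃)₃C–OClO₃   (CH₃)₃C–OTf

The skeletons are identical, so relative rate is governed entirely by leaving-group ability.
Rank by basicity of the departing species: weakest base leaves most easily.
(CH₃)₃C–N₂⁺ loses N₂: no meaningful conjugate acid; N₂ departs as an exceptionally stable neutral molecule
(CH₃)₃C–OTf loses OTf⁻: pKₐ(CF₃SO₃H (triflic acid)) ≈ -14
(CH₃)₃C–OClO₃ loses ClO₄⁻: pKₐ(HClO₄) ≈ -10
(CH₃)₃C–OH₂⁺ loses H₂O: pKₐ(H₃O⁺) ≈ -1.7
(CH₃)₃C–F loses F⁻: pKₐ(HF) ≈ 3.2
(CH₃)₃C–OH loses OH⁻: pKₐ(H₂O) ≈ 15.7

(CH₃)₃C–OH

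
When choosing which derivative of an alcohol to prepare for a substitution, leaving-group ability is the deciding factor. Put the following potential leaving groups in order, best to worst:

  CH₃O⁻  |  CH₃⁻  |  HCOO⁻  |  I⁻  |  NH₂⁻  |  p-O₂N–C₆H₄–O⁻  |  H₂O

I⁻ > H₂O > HCOO⁻ > p-O₂N–C₆H₄–O⁻ > CH₃O⁻ > NH₂⁻ > CH₃⁻

I⁻: pKₐ(HI) ≈ -10
H₂O: pKₐ(H₃O⁺) ≈ -1.7
HCOO⁻: pKₐ(HCOOH) ≈ 3.8 — resonance-stabilised carboxylate
p-O₂N–C₆H₄–O⁻: pKₐ(p-nitrophenol) ≈ 7.2
CH₃O⁻: pKₐ(CH₃OH) ≈ 15.5
NH₂⁻: pKₐ(NH₃) ≈ 38 — extremely strong base; never a leaving group
CH₃⁻: pKₐ(CH₄) ≈ 48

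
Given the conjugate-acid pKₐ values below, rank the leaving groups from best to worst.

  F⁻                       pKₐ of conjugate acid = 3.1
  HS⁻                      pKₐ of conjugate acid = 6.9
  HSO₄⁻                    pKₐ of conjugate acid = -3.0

Lower conjugate-acid pKₐ ⇒ weaker base ⇒ better leaving group.
Sorting by the given values: HSO₄⁻ (-3.0), F⁻ (3.1), HS⁻ (6.9).

HSO₄⁻ > F⁻ > HS⁻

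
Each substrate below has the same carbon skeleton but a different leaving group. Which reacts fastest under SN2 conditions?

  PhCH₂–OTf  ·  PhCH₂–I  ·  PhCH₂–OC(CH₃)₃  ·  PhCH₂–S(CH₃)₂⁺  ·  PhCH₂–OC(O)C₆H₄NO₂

The skeletons are identical, so relative rate is governed entirely by leaving-group ability.
Rank by basicity of the departing species: weakest base leaves most easily.
PhCH₂–OTf loses OTf⁻: pKₐ(CF₃SO₃H (triflic acid)) ≈ -14
PhCH₂–I loses I⁻: pKₐ(HI) ≈ -10
PhCH₂–S(CH₃)₂⁺ loses SR'₂: pKₐ(R'₂SH⁺) ≈ -7
PhCH₂–OC(O)C₆H₄NO₂ loses p-O₂N–C₆H₄–COO⁻: pKₐ(p-nitrobenzoic acid) ≈ 3.4
PhCH₂–OC(CH₃)₃ loses (CH₃)₃CO⁻: pKₐ(t-BuOH) ≈ 18

PhCH₂–OTf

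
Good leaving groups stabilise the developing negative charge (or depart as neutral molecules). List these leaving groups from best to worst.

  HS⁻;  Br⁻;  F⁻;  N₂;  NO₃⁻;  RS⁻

Leaving-group ability tracks the stability of the departed species; conjugate-acid pKₐ is the usual yardstick (lower pKₐ → better LG).
N₂: no meaningful conjugate acid; N₂ departs as an exceptionally stable neutral molecule
Br⁻: pKₐ(HBr) ≈ -9 — weak base; good leaving group
NO₃⁻: pKₐ(HNO₃) ≈ -1.3 — resonance-delocalised over three oxygens
F⁻: pKₐ(HF) ≈ 3.2
HS⁻: pKₐ(H₂S) ≈ 7
RS⁻: pKₐ(RSH (a thiol)) ≈ 10.5 — moderately basic; rarely leaves without activation

N₂ > Br⁻ > NO₃⁻ > F⁻ > HS⁻ > RS⁻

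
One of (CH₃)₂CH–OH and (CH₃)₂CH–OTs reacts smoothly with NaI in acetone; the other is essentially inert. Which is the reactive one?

(CH₃)₂CH–OTs

From (CH₃)₂CH–OH the departing group would be OH⁻ (pKₐ(H₂O) ≈ 15.7). Strong base; essentially never leaves without prior activation.
From (CH₃)₂CH–OTs the leaving group is OTs⁻ (pKₐ(p-CH₃C₆H₄SO₃H (TsOH)) ≈ -2.8). Resonance-delocalised arenesulfonate.
(In practice (CH₃)₂CH–OTs is made from (CH₃)₂CH–OH by treatment with TsCl / pyridine, converting the hydroxyl into a tosylate.)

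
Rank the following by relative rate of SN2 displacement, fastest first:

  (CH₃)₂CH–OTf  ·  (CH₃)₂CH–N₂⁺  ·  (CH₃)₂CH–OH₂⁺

With the same alkyl group throughout, only the leaving group differentiates the rates.
Rank by basicity of the departing species: weakest base leaves most easily.
(CH₃)₂CH–N₂⁺ loses N₂: no meaningful conjugate acid; N₂ departs as an exceptionally stable neutral molecule
(CH₃)₂CH–OTf loses OTf⁻: pKₐ(CF₃SO₃H (triflic acid)) ≈ -14
(CH₃)₂CH–OH₂⁺ loses H₂O: pKₐ(H₃O⁺) ≈ -1.7

(CH₃)₂CH–N₂⁺ > (CH₃)₂CH–OTf > (CH₃)₂CH–OH₂⁺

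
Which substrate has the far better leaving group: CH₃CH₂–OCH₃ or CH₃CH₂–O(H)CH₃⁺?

From CH₃CH₂–OCH₃ the departing group would be CH₃O⁻ (pKₐ(CH₃OH) ≈ 15.5). Strong base; alkoxides do not leave unassisted.
From CH₃CH₂–O(H)CH₃⁺ the leaving group is R'OH (pKₐ(R'OH₂⁺) ≈ -2.4). Neutral; leaves from a protonated ether (an oxonium ion, R–O(H)R'⁺).
(In practice CH₃CH₂–O(H)CH₃⁺ is made from CH₃CH₂–OCH₃ by protonation with concentrated HI, allowing neutral methanol, rather than methoxide, to depart.)

CH₃CH₂–O(H)CH₃⁺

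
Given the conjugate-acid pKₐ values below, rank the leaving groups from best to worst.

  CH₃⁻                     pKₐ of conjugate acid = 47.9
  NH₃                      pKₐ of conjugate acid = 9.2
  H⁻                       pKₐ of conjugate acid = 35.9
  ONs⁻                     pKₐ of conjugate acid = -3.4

Lower conjugate-acid pKₐ ⇒ weaker base ⇒ better leaving group.
Sorting by the given values: ONs⁻ (-3.4), NH₃ (9.2), H⁻ (35.9), CH₃⁻ (47.9).

ONs⁻ > NH₃ > H⁻ > CH₃⁻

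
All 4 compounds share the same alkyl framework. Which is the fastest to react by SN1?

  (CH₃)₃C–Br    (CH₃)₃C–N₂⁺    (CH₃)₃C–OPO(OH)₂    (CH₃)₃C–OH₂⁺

(CH₃)₃C–N₂⁺

The skeletons are identical, so relative rate is governed entirely by leaving-group ability.
The more stable X⁻ (or X) is on its own — i.e. the weaker a base it is — the better a leaving group it makes.
(CH₃)₃C–N₂⁺ loses N₂: no meaningful conjugate acid; N₂ departs as an exceptionally stable neutral molecule
(CH₃)₃C–Br loses Br⁻: pKₐ(HBr) ≈ -9
(CH₃)₃C–OH₂⁺ loses H₂O: pKₐ(H₃O⁺) ≈ -1.7
(CH₃)₃C–OPO(OH)₂ loses H₂PO₄⁻: pKₐ(H₃PO₄) ≈ 2.1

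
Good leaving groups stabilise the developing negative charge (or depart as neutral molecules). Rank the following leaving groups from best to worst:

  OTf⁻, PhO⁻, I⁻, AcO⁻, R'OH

Leaving-group ability tracks the stability of the departed species; conjugate-acid pKₐ is the usual yardstick (lower pKₐ → better LG).
OTf⁻: pKₐ(CF₃SO₃H (triflic acid)) ≈ -14
I⁻: pKₐ(HI) ≈ -10
R'OH: pKₐ(R'OH₂⁺) ≈ -2.4 — neutral; leaves from a protonated ether (an oxonium ion, R–O(H)R'⁺)
AcO⁻: pKₐ(CH₃COOH) ≈ 4.8
PhO⁻: pKₐ(C₆H₅OH (phenol)) ≈ 10

OTf⁻ > I⁻ > R'OH > AcO⁻ > PhO⁻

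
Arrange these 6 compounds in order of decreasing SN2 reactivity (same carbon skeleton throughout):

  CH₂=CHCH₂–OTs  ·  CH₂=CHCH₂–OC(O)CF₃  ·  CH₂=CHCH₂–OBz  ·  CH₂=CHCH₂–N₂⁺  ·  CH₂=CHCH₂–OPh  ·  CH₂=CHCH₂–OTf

CH₂=CHCH₂–N₂⁺ > CH₂=CHCH₂–OTf > CH₂=CHCH₂–OTs > CH₂=CHCH₂–OC(O)CF₃ > CH₂=CHCH₂–OBz > CH₂=CHCH₂–OPh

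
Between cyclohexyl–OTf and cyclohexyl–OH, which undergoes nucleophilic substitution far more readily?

cyclohexyl–OTf

From cyclohexyl–OH the departing group would be OH⁻ (pKₐ(H₂O) ≈ 15.7). Strong base; essentially never leaves without prior activation.
From cyclohexyl–OTf the leaving group is OTf⁻ (pKₐ(CF₃SO₃H (triflic acid)) ≈ -14). Charge spread over three oxygens and a CF₃ group; the premier leaving group in synthesis.
(In practice cyclohexyl–OTf is made from cyclohexyl–OH by treatment with Tf₂O / 2,6-lutidine, converting the hydroxyl into a triflate.)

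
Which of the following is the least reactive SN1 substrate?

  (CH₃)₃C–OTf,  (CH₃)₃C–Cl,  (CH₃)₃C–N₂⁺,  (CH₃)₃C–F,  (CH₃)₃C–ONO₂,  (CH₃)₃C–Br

(CH₃)₃C–F

Same R in every case — rank the leaving groups.
Leaving-group ability tracks the stability of the departed species; conjugate-acid pKₐ is the usual yardstick (lower pKₐ → better LG).
(CH₃)₃C–N₂⁺ loses N₂: no meaningful conjugate acid; N₂ departs as an exceptionally stable neutral molecule
(CH₃)₃C–OTf loses OTf⁻: pKₐ(CF₃SO₃H (triflic acid)) ≈ -14
(CH₃)₃C–Br loses Br⁻: pKₐ(HBr) ≈ -9
(CH₃)₃C–Cl loses Cl⁻: pKₐ(HCl) ≈ -7
(CH₃)₃C–ONO₂ loses NO₃⁻: pKₐ(HNO₃) ≈ -1.3
(CH₃)₃C–F loses F⁻: pKₐ(HF) ≈ 3.2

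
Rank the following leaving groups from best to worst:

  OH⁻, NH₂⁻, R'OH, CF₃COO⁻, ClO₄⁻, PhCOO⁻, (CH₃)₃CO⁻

ClO₄⁻ > R'OH > CF₃COO⁻ > PhCOO⁻ > OH⁻ > (CH₃)₃CO⁻ > NH₂⁻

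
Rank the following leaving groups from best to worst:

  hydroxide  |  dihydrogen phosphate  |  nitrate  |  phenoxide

nitrate > dihydrogen phosphate > phenoxide > hydroxide

Rank by basicity of the departing species: weakest base leaves most easily.
nitrate: pKₐ(HNO₃) ≈ -1.3
dihydrogen phosphate: pKₐ(H₃PO₄) ≈ 2.1 — moderate base; biological leaving group after further activation
phenoxide: pKₐ(C₆H₅OH (phenol)) ≈ 10 — resonance into the ring helps, but still a poor LG
hydroxide: pKₐ(H₂O) ≈ 15.7 — strong base; essentially never leaves without prior activation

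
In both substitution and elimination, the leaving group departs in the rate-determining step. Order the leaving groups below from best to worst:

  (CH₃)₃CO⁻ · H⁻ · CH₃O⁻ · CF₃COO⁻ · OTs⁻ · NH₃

A good leaving group is a weak base: the lower the pKₐ of its conjugate acid, the more readily it departs.
OTs⁻: pKₐ(p-CH₃C₆H₄SO₃H (TsOH)) ≈ -2.8 — resonance-delocalised arenesulfonate
CF₃COO⁻: pKₐ(CF₃COOH) ≈ 0.2 — strongly electron-withdrawing CF₃ stabilises the carboxylate
NH₃: pKₐ(NH₄⁺) ≈ 9.2
CH₃O⁻: pKₐ(CH₃OH) ≈ 15.5
(CH₃)₃CO⁻: pKₐ(t-BuOH) ≈ 18 — bulky, strongly basic alkoxide
H⁻: pKₐ(H₂) ≈ 36

OTs⁻ > CF₃COO⁻ > NH₃ > CH₃O⁻ > (CH₃)₃CO⁻ > H⁻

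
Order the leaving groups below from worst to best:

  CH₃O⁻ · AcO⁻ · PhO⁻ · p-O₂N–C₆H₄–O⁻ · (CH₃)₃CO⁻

AcO⁻: pKₐ(CH₃COOH) ≈ 4.8
p-O₂N–C₆H₄–O⁻: pKₐ(p-nitrophenol) ≈ 7.2
PhO⁻: pKₐ(C₆H₅OH (phenol)) ≈ 10
CH₃O⁻: pKₐ(CH₃OH) ≈ 15.5
(CH₃)₃CO⁻: pKₐ(t-BuOH) ≈ 18
Reversing gives the worst-to-best order requested.

(CH₃)₃CO⁻ < CH₃O⁻ < PhO⁻ < p-O₂N–C₆H₄–O⁻ < AcO⁻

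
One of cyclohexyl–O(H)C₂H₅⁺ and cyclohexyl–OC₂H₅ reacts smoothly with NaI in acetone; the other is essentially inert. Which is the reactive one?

From cyclohexyl–OC₂H₅ the departing group would be CH₃CH₂O⁻ (pKₐ(CH₃CH₂OH) ≈ 16). Strong base; alkoxides do not leave unassisted.
From cyclohexyl–O(H)C₂H₅⁺ the leaving group is R'OH (pKₐ(R'OH₂⁺) ≈ -2.4). Neutral; leaves from a protonated ether (an oxonium ion, R–O(H)R'⁺).
(In practice cyclohexyl–O(H)C₂H₅⁺ is made from cyclohexyl–OC₂H₅ by protonation with concentrated HBr, allowing neutral ethanol, rather than ethoxide, to depart.)

cyclohexyl–O(H)C₂H₅⁺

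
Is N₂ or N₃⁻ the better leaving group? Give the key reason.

N₂

N₂ is the better leaving group.
N₂ is the ultimate leaving group — it departs as an exceptionally stable neutral molecule, whereas N₃⁻ (pKₐ(HN₃) ≈ 4.7) is far more basic.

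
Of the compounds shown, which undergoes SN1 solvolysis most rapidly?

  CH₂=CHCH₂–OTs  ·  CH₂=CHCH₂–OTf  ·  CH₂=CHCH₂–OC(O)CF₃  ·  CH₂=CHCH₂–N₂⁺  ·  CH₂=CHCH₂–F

Same R in every case — rank the leaving groups.
Leaving-group ability tracks the stability of the departed species; conjugate-acid pKₐ is the usual yardstick (lower pKₐ → better LG).
CH₂=CHCH₂–N₂⁺ loses N₂: no meaningful conjugate acid; N₂ departs as an exceptionally stable neutral molecule
CH₂=CHCH₂–OTf loses OTf⁻: pKₐ(CF₃SO₃H (triflic acid)) ≈ -14
CH₂=CHCH₂–OTs loses OTs⁻: pKₐ(p-CH₃C₆H₄SO₃H (TsOH)) ≈ -2.8
CH₂=CHCH₂–OC(O)CF₃ loses CF₃COO⁻: pKₐ(CF₃COOH) ≈ 0.2
CH₂=CHCH₂–F loses F⁻: pKₐ(HF) ≈ 3.2

CH₂=CHCH₂–N₂⁺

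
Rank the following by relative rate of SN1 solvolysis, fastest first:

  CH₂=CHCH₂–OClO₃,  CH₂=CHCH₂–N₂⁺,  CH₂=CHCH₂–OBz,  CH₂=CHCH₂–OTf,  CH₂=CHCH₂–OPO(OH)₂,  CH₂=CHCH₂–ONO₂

CH₂=CHCH₂–N₂⁺ > CH₂=CHCH₂–OTf > CH₂=CHCH₂–OClO₃ > CH₂=CHCH₂–ONO₂ > CH₂=CHCH₂–OPO(OH)₂ > CH₂=CHCH₂–OBz

With the same alkyl group throughout, only the leaving group differentiates the rates.
The more stable X⁻ (or X) is on its own — i.e. the weaker a base it is — the better a leaving group it makes.
CH₂=CHCH₂–N₂⁺ loses N₂: no meaningful conjugate acid; N₂ departs as an exceptionally stable neutral molecule
CH₂=CHCH₂–OTf loses OTf⁻: pKₐ(CF₃SO₃H (triflic acid)) ≈ -14
CH₂=CHCH₂–OClO₃ loses ClO₄⁻: pKₐ(HClO₄) ≈ -10
CH₂=CHCH₂–ONO₂ loses NO₃⁻: pKₐ(HNO₃) ≈ -1.3
CH₂=CHCH₂–OPO(OH)₂ loses H₂PO₄⁻: pKₐ(H₃PO₄) ≈ 2.1
CH₂=CHCH₂–OBz loses PhCOO⁻: pKₐ(C₆H₅COOH) ≈ 4.2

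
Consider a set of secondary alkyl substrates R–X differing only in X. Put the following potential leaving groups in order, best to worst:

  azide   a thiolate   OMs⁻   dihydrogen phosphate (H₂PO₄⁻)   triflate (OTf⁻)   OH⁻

triflate (OTf⁻): pKₐ(CF₃SO₃H (triflic acid)) ≈ -14
OMs⁻: pKₐ(CH₃SO₃H (MsOH)) ≈ -1.9
dihydrogen phosphate (H₂PO₄⁻): pKₐ(H₃PO₄) ≈ 2.1
azide: pKₐ(HN₃) ≈ 4.7
a thiolate: pKₐ(RSH (a thiol)) ≈ 10.5
OH⁻: pKₐ(H₂O) ≈ 15.7

triflate (OTf⁻) > OMs⁻ > dihydrogen phosphate (H₂PO₄⁻) > azide > a thiolate > OH⁻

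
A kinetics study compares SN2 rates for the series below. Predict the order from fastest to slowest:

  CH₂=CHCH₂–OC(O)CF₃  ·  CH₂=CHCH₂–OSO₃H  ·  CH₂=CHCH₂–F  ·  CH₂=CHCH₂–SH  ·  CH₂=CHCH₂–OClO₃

Identical carbon frameworks mean the comparison reduces to leaving-group quality.
The more stable X⁻ (or X) is on its own — i.e. the weaker a base it is — the better a leaving group it makes.
CH₂=CHCH₂–OClO₃ loses ClO₄⁻: pKₐ(HClO₄) ≈ -10
CH₂=CHCH₂–OSO₃H loses HSO₄⁻: pKₐ(H₂SO₄) ≈ -3
CH₂=CHCH₂–OC(O)CF₃ loses CF₃COO⁻: pKₐ(CF₃COOH) ≈ 0.2
CH₂=CHCH₂–F loses F⁻: pKₐ(HF) ≈ 3.2
CH₂=CHCH₂–SH loses HS⁻: pKₐ(H₂S) ≈ 7

CH₂=CHCH₂–OClO₃ > CH₂=CHCH₂–OSO₃H > CH₂=CHCH₂–OC(O)CF₃ > CH₂=CHCH₂–F > CH₂=CHCH₂–SH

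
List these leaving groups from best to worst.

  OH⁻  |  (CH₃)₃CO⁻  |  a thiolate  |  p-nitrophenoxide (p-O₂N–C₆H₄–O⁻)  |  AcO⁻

Rank by basicity of the departing species: weakest base leaves most easily.
AcO⁻: pKₐ(CH₃COOH) ≈ 4.8 — resonance-stabilised but still a weak base
p-nitrophenoxide (p-O₂N–C₆H₄–O⁻): pKₐ(p-nitrophenol) ≈ 7.2 — nitro group delocalises the charge; the classic chromogenic LG
a thiolate: pKₐ(RSH (a thiol)) ≈ 10.5 — moderately basic; rarely leaves without activation
OH⁻: pKₐ(H₂O) ≈ 15.7
(CH₃)₃CO⁻: pKₐ(t-BuOH) ≈ 18

AcO⁻ > p-nitrophenoxide (p-O₂N–C₆H₄–O⁻) > a thiolate > OH⁻ > (CH₃)₃CO⁻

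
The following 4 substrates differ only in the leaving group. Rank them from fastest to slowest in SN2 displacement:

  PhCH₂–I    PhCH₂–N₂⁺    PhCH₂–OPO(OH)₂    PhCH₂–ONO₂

Same R in every case — rank the leaving groups.
Rank by basicity of the departing species: weakest base leaves most easily.
PhCH₂–N₂⁺ loses N₂: no meaningful conjugate acid; N₂ departs as an exceptionally stable neutral molecule
PhCH₂–I loses I⁻: pKₐ(HI) ≈ -10
PhCH₂–ONO₂ loses NO₃⁻: pKₐ(HNO₃) ≈ -1.3
PhCH₂–OPO(OH)₂ loses H₂PO₄⁻: pKₐ(H₃PO₄) ≈ 2.1

PhCH₂–N₂⁺ > PhCH₂–I > PhCH₂–ONO₂ > PhCH₂–OPO(OH)₂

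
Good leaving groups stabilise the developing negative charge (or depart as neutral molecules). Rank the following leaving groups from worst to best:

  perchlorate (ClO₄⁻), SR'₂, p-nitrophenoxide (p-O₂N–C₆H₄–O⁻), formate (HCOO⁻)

Leaving-group ability tracks the stability of the departed species; conjugate-acid pKₐ is the usual yardstick (lower pKₐ → better LG).
perchlorate (ClO₄⁻): pKₐ(HClO₄) ≈ -10
SR'₂: pKₐ(R'₂SH⁺) ≈ -7
formate (HCOO⁻): pKₐ(HCOOH) ≈ 3.8
p-nitrophenoxide (p-O₂N–C₆H₄–O⁻): pKₐ(p-nitrophenol) ≈ 7.2
The question asks for worst first, so the sequence is read in increasing leaving-group ability.

p-nitrophenoxide (p-O₂N–C₆H₄–O⁻) < formate (HCOO⁻) < SR'₂ < perchlorate (ClO₄⁻)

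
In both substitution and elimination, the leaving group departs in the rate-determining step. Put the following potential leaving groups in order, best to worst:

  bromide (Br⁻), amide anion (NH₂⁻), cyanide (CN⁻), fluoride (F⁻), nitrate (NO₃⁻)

A good leaving group is a weak base: the lower the pKₐ of its conjugate acid, the more readily it departs.
bromide (Br⁻): pKₐ(HBr) ≈ -9
nitrate (NO₃⁻): pKₐ(HNO₃) ≈ -1.3
fluoride (F⁻): pKₐ(HF) ≈ 3.2
cyanide (CN⁻): pKₐ(HCN) ≈ 9.2
amide anion (NH₂⁻): pKₐ(NH₃) ≈ 38

bromide (Br⁻) > nitrate (NO₃⁻) > fluoride (F⁻) > cyanide (CN⁻) > amide anion (NH₂⁻)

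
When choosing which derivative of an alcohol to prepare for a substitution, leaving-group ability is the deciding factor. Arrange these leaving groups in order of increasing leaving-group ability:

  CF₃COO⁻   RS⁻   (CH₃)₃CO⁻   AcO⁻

(CH₃)₃CO⁻ < RS⁻ < AcO⁻ < CF₃COO⁻

The more stable X⁻ (or X) is on its own — i.e. the weaker a base it is — the better a leaving group it makes.
CF₃COO⁻: pKₐ(CF₃COOH) ≈ 0.2
AcO⁻: pKₐ(CH₃COOH) ≈ 4.8
RS⁻: pKₐ(RSH (a thiol)) ≈ 10.5
(CH₃)₃CO⁻: pKₐ(t-BuOH) ≈ 18
Listed from poorest to best leaving group as asked.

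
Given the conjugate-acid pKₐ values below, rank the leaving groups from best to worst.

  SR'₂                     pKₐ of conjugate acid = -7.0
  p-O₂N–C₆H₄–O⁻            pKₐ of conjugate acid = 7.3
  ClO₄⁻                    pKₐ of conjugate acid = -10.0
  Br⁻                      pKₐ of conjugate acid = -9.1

Lower conjugate-acid pKₐ ⇒ weaker base ⇒ better leaving group.
Sorting by the given values: ClO₄⁻ (-10.0), Br⁻ (-9.1), SR'₂ (-7.0), p-O₂N–C₆H₄–O⁻ (7.3).

ClO₄⁻ > Br⁻ > SR'₂ > p-O₂N–C₆H₄–O⁻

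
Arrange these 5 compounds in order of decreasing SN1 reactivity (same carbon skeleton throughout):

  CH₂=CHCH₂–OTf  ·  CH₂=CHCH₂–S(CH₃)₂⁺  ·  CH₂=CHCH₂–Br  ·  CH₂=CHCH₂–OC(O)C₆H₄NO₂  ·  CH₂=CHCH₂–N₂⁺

With the same alkyl group throughout, only the leaving group differentiates the rates.
A good leaving group is a weak base: the lower the pKₐ of its conjugate acid, the more readily it departs.
CH₂=CHCH₂–N₂⁺ loses N₂: no meaningful conjugate acid; N₂ departs as an exceptionally stable neutral molecule
CH₂=CHCH₂–OTf loses OTf⁻: pKₐ(CF₃SO₃H (triflic acid)) ≈ -14
CH₂=CHCH₂–Br loses Br⁻: pKₐ(HBr) ≈ -9
CH₂=CHCH₂–S(CH₃)₂⁺ loses SR'₂: pKₐ(R'₂SH⁺) ≈ -7
CH₂=CHCH₂–OC(O)C₆H₄NO₂ loses p-O₂N–C₆H₄–COO⁻: pKₐ(p-nitrobenzoic acid) ≈ 3.4

CH₂=CHCH₂–N₂⁺ > CH₂=CHCH₂–OTf > CH₂=CHCH₂–Br > CH₂=CHCH₂–S(CH₃)₂⁺ > CH₂=CHCH₂–OC(O)C₆H₄NO₂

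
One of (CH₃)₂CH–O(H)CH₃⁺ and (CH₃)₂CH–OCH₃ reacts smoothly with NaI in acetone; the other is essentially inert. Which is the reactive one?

(CH₃)₂CH–O(H)CH₃⁺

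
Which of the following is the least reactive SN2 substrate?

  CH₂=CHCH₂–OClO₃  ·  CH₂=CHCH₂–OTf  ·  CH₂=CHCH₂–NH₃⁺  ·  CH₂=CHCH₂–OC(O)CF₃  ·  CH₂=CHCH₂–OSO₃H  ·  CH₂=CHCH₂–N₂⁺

CH₂=CHCH₂–NH₃⁺

Identical carbon frameworks mean the comparison reduces to leaving-group quality.
Leaving-group ability tracks the stability of the departed species; conjugate-acid pKₐ is the usual yardstick (lower pKₐ → better LG).
CH₂=CHCH₂–N₂⁺ loses N₂: no meaningful conjugate acid; N₂ departs as an exceptionally stable neutral molecule
CH₂=CHCH₂–OTf loses OTf⁻: pKₐ(CF₃SO₃H (triflic acid)) ≈ -14
CH₂=CHCH₂–OClO₃ loses ClO₄⁻: pKₐ(HClO₄) ≈ -10
CH₂=CHCH₂–OSO₃H loses HSO₄⁻: pKₐ(H₂SO₄) ≈ -3
CH₂=CHCH₂–OC(O)CF₃ loses CF₃COO⁻: pKₐ(CF₃COOH) ≈ 0.2
CH₂=CHCH₂–NH₃⁺ loses NH₃: pKₐ(NH₄⁺) ≈ 9.2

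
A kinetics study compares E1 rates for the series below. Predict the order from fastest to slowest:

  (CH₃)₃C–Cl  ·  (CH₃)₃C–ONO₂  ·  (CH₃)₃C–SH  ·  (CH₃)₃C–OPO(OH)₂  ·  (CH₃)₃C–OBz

Identical carbon frameworks mean the comparison reduces to leaving-group quality.
Leaving-group ability tracks the stability of the departed species; conjugate-acid pKₐ is the usual yardstick (lower pKₐ → better LG).
(CH₃)₃C–Cl loses Cl⁻: pKₐ(HCl) ≈ -7
(CH₃)₃C–ONO₂ loses NO₃⁻: pKₐ(HNO₃) ≈ -1.3
(CH₃)₃C–OPO(OH)₂ loses H₂PO₄⁻: pKₐ(H₃PO₄) ≈ 2.1
(CH₃)₃C–OBz loses PhCOO⁻: pKₐ(C₆H₅COOH) ≈ 4.2
(CH₃)₃C–SH loses HS⁻: pKₐ(H₂S) ≈ 7

(CH₃)₃C–Cl > (CH₃)₃C–ONO₂ > (CH₃)₃C–OPO(OH)₂ > (CH₃)₃C–OBz > (CH₃)₃C–SH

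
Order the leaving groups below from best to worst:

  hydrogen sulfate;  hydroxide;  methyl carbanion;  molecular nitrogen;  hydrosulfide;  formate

molecular nitrogen > hydrogen sulfate > formate > hydrosulfide > hydroxide > methyl carbanion

Rank by basicity of the departing species: weakest base leaves most easily.
molecular nitrogen: no meaningful conjugate acid; N₂ departs as an exceptionally stable neutral molecule
hydrogen sulfate: pKₐ(H₂SO₄) ≈ -3
formate: pKₐ(HCOOH) ≈ 3.8
hydrosulfide: pKₐ(H₂S) ≈ 7
hydroxide: pKₐ(H₂O) ≈ 15.7
methyl carbanion: pKₐ(CH₄) ≈ 48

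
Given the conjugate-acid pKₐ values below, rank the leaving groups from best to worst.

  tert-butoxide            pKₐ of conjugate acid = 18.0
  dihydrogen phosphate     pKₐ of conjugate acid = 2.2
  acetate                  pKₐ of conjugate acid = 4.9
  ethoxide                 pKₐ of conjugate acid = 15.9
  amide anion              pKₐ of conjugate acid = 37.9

Lower conjugate-acid pKₐ ⇒ weaker base ⇒ better leaving group.
Sorting by the given values: dihydrogen phosphate (2.2), acetate (4.9), ethoxide (15.9), tert-butoxide (18.0), amide anion (37.9).

dihydrogen phosphate > acetate > ethoxide > tert-butoxide > amide anion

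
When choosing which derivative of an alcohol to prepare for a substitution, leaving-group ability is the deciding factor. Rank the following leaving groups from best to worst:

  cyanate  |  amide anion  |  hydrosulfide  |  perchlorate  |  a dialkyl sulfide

Rank by basicity of the departing species: weakest base leaves most easily.
perchlorate: pKₐ(HClO₄) ≈ -10 — extremely weak base; rarely used for safety reasons
a dialkyl sulfide: pKₐ(R'₂SH⁺) ≈ -7 — neutral; leaves from a sulfonium salt (R–SR'₂⁺)
cyanate: pKₐ(HOCN) ≈ 3.5 — resonance between N and O
hydrosulfide: pKₐ(H₂S) ≈ 7
amide anion: pKₐ(NH₃) ≈ 38

perchlorate > a dialkyl sulfide > cyanate > hydrosulfide > amide anion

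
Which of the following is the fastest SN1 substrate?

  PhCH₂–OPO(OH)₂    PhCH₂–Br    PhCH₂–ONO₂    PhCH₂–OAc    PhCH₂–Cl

PhCH₂–Br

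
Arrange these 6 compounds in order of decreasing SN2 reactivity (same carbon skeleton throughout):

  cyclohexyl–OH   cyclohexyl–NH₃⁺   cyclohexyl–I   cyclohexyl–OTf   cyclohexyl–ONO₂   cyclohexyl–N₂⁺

cyclohexyl–N₂⁺ > cyclohexyl–OTf > cyclohexyl–I > cyclohexyl–ONO₂ > cyclohexyl–NH₃⁺ > cyclohexyl–OH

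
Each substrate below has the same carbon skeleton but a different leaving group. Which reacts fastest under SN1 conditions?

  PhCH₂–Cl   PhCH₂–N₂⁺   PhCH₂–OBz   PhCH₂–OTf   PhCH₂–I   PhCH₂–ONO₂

PhCH₂–N₂⁺

Identical carbon frameworks mean the comparison reduces to leaving-group quality.
A good leaving group is a weak base: the lower the pKₐ of its conjugate acid, the more readily it departs.
PhCH₂–N₂⁺ loses N₂: no meaningful conjugate acid; N₂ departs as an exceptionally stable neutral molecule
PhCH₂–OTf loses OTf⁻: pKₐ(CF₃SO₃H (triflic acid)) ≈ -14
PhCH₂–I loses I⁻: pKₐ(HI) ≈ -10
PhCH₂–Cl loses Cl⁻: pKₐ(HCl) ≈ -7
PhCH₂–ONO₂ loses NO₃⁻: pKₐ(HNO₃) ≈ -1.3
PhCH₂–OBz loses PhCOO⁻: pKₐ(C₆H₅COOH) ≈ 4.2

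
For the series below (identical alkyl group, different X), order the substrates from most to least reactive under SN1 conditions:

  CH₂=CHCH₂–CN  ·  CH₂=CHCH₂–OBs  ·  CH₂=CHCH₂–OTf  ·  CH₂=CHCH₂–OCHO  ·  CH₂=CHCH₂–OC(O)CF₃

CH₂=CHCH₂–OTf > CH₂=CHCH₂–OBs > CH₂=CHCH₂–OC(O)CF₃ > CH₂=CHCH₂–OCHO > CH₂=CHCH₂–CN

With the same alkyl group throughout, only the leaving group differentiates the rates.
Leaving-group ability tracks the stability of the departed species; conjugate-acid pKₐ is the usual yardstick (lower pKₐ → better LG).
CH₂=CHCH₂–OTf loses OTf⁻: pKₐ(CF₃SO₃H (triflic acid)) ≈ -14
CH₂=CHCH₂–OBs loses OBs⁻: pKₐ(p-BrC₆H₄SO₃H) ≈ -2.8
CH₂=CHCH₂–OC(O)CF₃ loses CF₃COO⁻: pKₐ(CF₃COOH) ≈ 0.2
CH₂=CHCH₂–OCHO loses HCOO⁻: pKₐ(HCOOH) ≈ 3.8
CH₂=CHCH₂–CN loses CN⁻: pKₐ(HCN) ≈ 9.2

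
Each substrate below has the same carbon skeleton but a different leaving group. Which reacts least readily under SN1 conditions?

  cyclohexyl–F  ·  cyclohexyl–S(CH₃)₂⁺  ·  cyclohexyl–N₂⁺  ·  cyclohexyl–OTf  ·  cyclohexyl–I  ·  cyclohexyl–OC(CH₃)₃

cyclohexyl–OC(CH₃)₃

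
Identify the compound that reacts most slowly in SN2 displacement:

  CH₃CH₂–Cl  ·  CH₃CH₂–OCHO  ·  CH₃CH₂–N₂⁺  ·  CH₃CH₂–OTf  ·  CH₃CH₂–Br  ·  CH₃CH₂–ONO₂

CH₃CH₂–OCHO

With the same alkyl group throughout, only the leaving group differentiates the rates.
Leaving-group ability tracks the stability of the departed species; conjugate-acid pKₐ is the usual yardstick (lower pKₐ → better LG).
CH₃CH₂–N₂⁺ loses N₂: no meaningful conjugate acid; N₂ departs as an exceptionally stable neutral molecule
CH₃CH₂–OTf loses OTf⁻: pKₐ(CF₃SO₃H (triflic acid)) ≈ -14
CH₃CH₂–Br loses Br⁻: pKₐ(HBr) ≈ -9
CH₃CH₂–Cl loses Cl⁻: pKₐ(HCl) ≈ -7
CH₃CH₂–ONO₂ loses NO₃⁻: pKₐ(HNO₃) ≈ -1.3
CH₃CH₂–OCHO loses HCOO⁻: pKₐ(HCOOH) ≈ 3.8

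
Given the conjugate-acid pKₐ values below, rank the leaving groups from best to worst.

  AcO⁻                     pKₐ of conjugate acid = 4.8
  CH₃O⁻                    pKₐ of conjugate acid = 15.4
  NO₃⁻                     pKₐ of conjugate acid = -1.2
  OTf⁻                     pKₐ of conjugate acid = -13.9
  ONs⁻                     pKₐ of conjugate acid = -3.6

Lower conjugate-acid pKₐ ⇒ weaker base ⇒ better leaving group.
Sorting by the given values: OTf⁻ (-13.9), ONs⁻ (-3.6), NO₃⁻ (-1.2), AcO⁻ (4.8), CH₃O⁻ (15.4).

OTf⁻ > ONs⁻ > NO₃⁻ > AcO⁻ > CH₃O⁻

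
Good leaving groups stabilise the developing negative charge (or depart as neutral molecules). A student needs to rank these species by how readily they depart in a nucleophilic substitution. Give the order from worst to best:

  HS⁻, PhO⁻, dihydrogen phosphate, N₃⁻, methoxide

dihydrogen phosphate: pKₐ(H₃PO₄) ≈ 2.1
N₃⁻: pKₐ(HN₃) ≈ 4.7
HS⁻: pKₐ(H₂S) ≈ 7
PhO⁻: pKₐ(C₆H₅OH (phenol)) ≈ 10
methoxide: pKₐ(CH₃OH) ≈ 15.5
Reversing gives the worst-to-best order requested.

methoxide < PhO⁻ < HS⁻ < N₃⁻ < dihydrogen phosphate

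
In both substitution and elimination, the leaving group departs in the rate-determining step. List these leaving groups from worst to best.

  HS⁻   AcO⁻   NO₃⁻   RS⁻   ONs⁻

RS⁻ < HS⁻ < AcO⁻ < NO₃⁻ < ONs⁻

ONs⁻: pKₐ(p-O₂NC₆H₄SO₃H) ≈ -3.5
NO₃⁻: pKₐ(HNO₃) ≈ -1.3 — resonance-delocalised over three oxygens
AcO⁻: pKₐ(CH₃COOH) ≈ 4.8 — resonance-stabilised but still a weak base
HS⁻: pKₐ(H₂S) ≈ 7
RS⁻: pKₐ(RSH (a thiol)) ≈ 10.5 — moderately basic; rarely leaves without activation
Listed from poorest to best leaving group as asked.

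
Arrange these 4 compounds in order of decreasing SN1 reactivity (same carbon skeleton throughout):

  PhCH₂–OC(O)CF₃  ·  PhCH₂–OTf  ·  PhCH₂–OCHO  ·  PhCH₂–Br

Same R in every case — rank the leaving groups.
The more stable X⁻ (or X) is on its own — i.e. the weaker a base it is — the better a leaving group it makes.
PhCH₂–OTf loses OTf⁻: pKₐ(CF₃SO₃H (triflic acid)) ≈ -14
PhCH₂–Br loses Br⁻: pKₐ(HBr) ≈ -9
PhCH₂–OC(O)CF₃ loses CF₃COO⁻: pKₐ(CF₃COOH) ≈ 0.2
PhCH₂–OCHO loses HCOO⁻: pKₐ(HCOOH) ≈ 3.8

PhCH₂–OTf > PhCH₂–Br > PhCH₂–OC(O)CF₃ > PhCH₂–OCHO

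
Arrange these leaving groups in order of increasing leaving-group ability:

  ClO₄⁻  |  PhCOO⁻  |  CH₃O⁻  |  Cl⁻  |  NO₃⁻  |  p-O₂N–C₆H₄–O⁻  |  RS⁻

CH₃O⁻ < RS⁻ < p-O₂N–C₆H₄–O⁻ < PhCOO⁻ < NO₃⁻ < Cl⁻ < ClO₄⁻

Leaving-group ability tracks the stability of the departed species; conjugate-acid pKₐ is the usual yardstick (lower pKₐ → better LG).
ClO₄⁻: pKₐ(HClO₄) ≈ -10
Cl⁻: pKₐ(HCl) ≈ -7
NO₃⁻: pKₐ(HNO₃) ≈ -1.3
PhCOO⁻: pKₐ(C₆H₅COOH) ≈ 4.2
p-O₂N–C₆H₄–O⁻: pKₐ(p-nitrophenol) ≈ 7.2
RS⁻: pKₐ(RSH (a thiol)) ≈ 10.5
CH₃O⁻: pKₐ(CH₃OH) ≈ 15.5
The question asks for worst first, so the sequence is read in increasing leaving-group ability.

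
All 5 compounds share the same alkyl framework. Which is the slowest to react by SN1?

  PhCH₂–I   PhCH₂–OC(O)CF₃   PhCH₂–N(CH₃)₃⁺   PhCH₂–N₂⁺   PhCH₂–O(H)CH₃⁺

PhCH₂–N(CH₃)₃⁺

The skeletons are identical, so relative rate is governed entirely by leaving-group ability.
Rank by basicity of the departing species: weakest base leaves most easily.
PhCH₂–N₂⁺ loses N₂: no meaningful conjugate acid; N₂ departs as an exceptionally stable neutral molecule
PhCH₂–I loses I⁻: pKₐ(HI) ≈ -10
PhCH₂–O(H)CH₃⁺ loses R'OH: pKₐ(R'OH₂⁺) ≈ -2.4
PhCH₂–OC(O)CF₃ loses CF₃COO⁻: pKₐ(CF₃COOH) ≈ 0.2
PhCH₂–N(CH₃)₃⁺ loses NR'₃: pKₐ(R'₃NH⁺) ≈ 10.7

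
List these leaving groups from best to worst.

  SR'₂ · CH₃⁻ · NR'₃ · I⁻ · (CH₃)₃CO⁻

The more stable X⁻ (or X) is on its own — i.e. the weaker a base it is — the better a leaving group it makes.
I⁻: pKₐ(HI) ≈ -10
SR'₂: pKₐ(R'₂SH⁺) ≈ -7
NR'₃: pKₐ(R'₃NH⁺) ≈ 10.7
(CH₃)₃CO⁻: pKₐ(t-BuOH) ≈ 18
CH₃⁻: pKₐ(CH₄) ≈ 48

I⁻ > SR'₂ > NR'₃ > (CH₃)₃CO⁻ > CH₃⁻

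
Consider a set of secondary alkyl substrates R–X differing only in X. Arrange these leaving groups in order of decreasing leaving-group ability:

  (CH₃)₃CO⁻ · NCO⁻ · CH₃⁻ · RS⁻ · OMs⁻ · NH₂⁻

OMs⁻ > NCO⁻ > RS⁻ > (CH₃)₃CO⁻ > NH₂⁻ > CH₃⁻

OMs⁻: pKₐ(CH₃SO₃H (MsOH)) ≈ -1.9 — resonance-delocalised alkanesulfonate
NCO⁻: pKₐ(HOCN) ≈ 3.5 — resonance between N and O
RS⁻: pKₐ(RSH (a thiol)) ≈ 10.5 — moderately basic; rarely leaves without activation
(CH₃)₃CO⁻: pKₐ(t-BuOH) ≈ 18
NH₂⁻: pKₐ(NH₃) ≈ 38
CH₃⁻: pKₐ(CH₄) ≈ 48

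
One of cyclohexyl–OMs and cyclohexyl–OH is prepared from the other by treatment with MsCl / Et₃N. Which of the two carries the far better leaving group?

From cyclohexyl–OH the departing group would be OH⁻ (pKₐ(H₂O) ≈ 15.7). Strong base; essentially never leaves without prior activation.
From cyclohexyl–OMs the leaving group is OMs⁻ (pKₐ(CH₃SO₃H (MsOH)) ≈ -1.9). Resonance-delocalised alkanesulfonate.
Treatment with MsCl / Et₃N works by converting the hydroxyl into a mesylate, making cyclohexyl–OMs enormously more reactive.

cyclohexyl–OMs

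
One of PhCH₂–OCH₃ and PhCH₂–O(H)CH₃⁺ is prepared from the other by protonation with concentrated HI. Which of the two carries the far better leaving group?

From PhCH₂–OCH₃ the departing group would be CH₃O⁻ (pKₐ(CH₃OH) ≈ 15.5). Strong base; alkoxides do not leave unassisted.
From PhCH₂–O(H)CH₃⁺ the leaving group is R'OH (pKₐ(R'OH₂⁺) ≈ -2.4). Neutral; leaves from a protonated ether (an oxonium ion, R–O(H)R'⁺).
Protonation with concentrated HI works by allowing neutral methanol, rather than methoxide, to depart, making PhCH₂–O(H)CH₃⁺ enormously more reactive.

PhCH₂–O(H)CH₃⁺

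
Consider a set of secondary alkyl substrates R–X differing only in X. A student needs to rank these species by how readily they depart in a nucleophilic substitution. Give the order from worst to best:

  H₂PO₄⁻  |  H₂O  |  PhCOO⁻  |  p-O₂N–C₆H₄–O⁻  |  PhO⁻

PhO⁻ < p-O₂N–C₆H₄–O⁻ < PhCOO⁻ < H₂PO₄⁻ < H₂O

A good leaving group is a weak base: the lower the pKₐ of its conjugate acid, the more readily it departs.
H₂O: pKₐ(H₃O⁺) ≈ -1.7 — neutral; leaves from a protonated alcohol (R–OH₂⁺)
H₂PO₄⁻: pKₐ(H₃PO₄) ≈ 2.1
PhCOO⁻: pKₐ(C₆H₅COOH) ≈ 4.2 — aryl carboxylate
p-O₂N–C₆H₄–O⁻: pKₐ(p-nitrophenol) ≈ 7.2 — nitro group delocalises the charge; the classic chromogenic LG
PhO⁻: pKₐ(C₆H₅OH (phenol)) ≈ 10
Reversing gives the worst-to-best order requested.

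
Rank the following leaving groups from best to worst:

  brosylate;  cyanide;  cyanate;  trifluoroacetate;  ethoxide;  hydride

brosylate: pKₐ(p-BrC₆H₄SO₃H) ≈ -2.8 — arenesulfonate with a p-bromo substituent
trifluoroacetate: pKₐ(CF₃COOH) ≈ 0.2 — strongly electron-withdrawing CF₃ stabilises the carboxylate
cyanate: pKₐ(HOCN) ≈ 3.5 — resonance between N and O
cyanide: pKₐ(HCN) ≈ 9.2
ethoxide: pKₐ(CH₃CH₂OH) ≈ 16
hydride: pKₐ(H₂) ≈ 36

brosylate > trifluoroacetate > cyanate > cyanide > ethoxide > hydride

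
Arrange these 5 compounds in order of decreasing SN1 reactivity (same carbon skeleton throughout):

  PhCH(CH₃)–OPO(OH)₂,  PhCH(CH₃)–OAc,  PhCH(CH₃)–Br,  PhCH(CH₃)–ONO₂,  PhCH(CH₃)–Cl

The skeletons are identical, so relative rate is governed entirely by leaving-group ability.
The more stable X⁻ (or X) is on its own — i.e. the weaker a base it is — the better a leaving group it makes.
PhCH(CH₃)–Br loses Br⁻: pKₐ(HBr) ≈ -9
PhCH(CH₃)–Cl loses Cl⁻: pKₐ(HCl) ≈ -7
PhCH(CH₃)–ONO₂ loses NO₃⁻: pKₐ(HNO₃) ≈ -1.3
PhCH(CH₃)–OPO(OH)₂ loses H₂PO₄⁻: pKₐ(H₃PO₄) ≈ 2.1
PhCH(CH₃)–OAc loses AcO⁻: pKₐ(CH₃COOH) ≈ 4.8

PhCH(CH₃)–Br > PhCH(CH₃)–Cl > PhCH(CH₃)–ONO₂ > PhCH(CH₃)–OPO(OH)₂ > PhCH(CH₃)–OAc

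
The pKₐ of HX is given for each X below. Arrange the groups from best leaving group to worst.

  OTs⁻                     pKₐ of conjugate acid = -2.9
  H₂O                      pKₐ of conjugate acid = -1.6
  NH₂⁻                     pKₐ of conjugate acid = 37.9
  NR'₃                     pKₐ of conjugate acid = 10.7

OTs⁻ > H₂O > NR'₃ > NH₂⁻

Lower conjugate-acid pKₐ ⇒ weaker base ⇒ better leaving group.
Sorting by the given values: OTs⁻ (-2.9), H₂O (-1.6), NR'₃ (10.7), NH₂⁻ (37.9).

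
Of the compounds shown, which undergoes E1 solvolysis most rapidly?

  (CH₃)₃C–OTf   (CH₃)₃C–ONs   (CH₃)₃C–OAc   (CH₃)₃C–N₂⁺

Identical carbon frameworks mean the comparison reduces to leaving-group quality.
A good leaving group is a weak base: the lower the pKₐ of its conjugate acid, the more readily it departs.
(CH₃)₃C–N₂⁺ loses N₂: no meaningful conjugate acid; N₂ departs as an exceptionally stable neutral molecule
(CH₃)₃C–OTf loses OTf⁻: pKₐ(CF₃SO₃H (triflic acid)) ≈ -14
(CH₃)₃C–ONs loses ONs⁻: pKₐ(p-O₂NC₆H₄SO₃H) ≈ -3.5
(CH₃)₃C–OAc loses AcO⁻: pKₐ(CH₃COOH) ≈ 4.8

(CH₃)₃C–N₂⁺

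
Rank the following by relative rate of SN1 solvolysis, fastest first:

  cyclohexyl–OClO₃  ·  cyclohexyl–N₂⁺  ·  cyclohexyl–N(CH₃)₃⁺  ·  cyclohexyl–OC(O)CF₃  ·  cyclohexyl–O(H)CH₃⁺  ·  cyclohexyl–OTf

cyclohexyl–N₂⁺ > cyclohexyl–OTf > cyclohexyl–OClO₃ > cyclohexyl–O(H)CH₃⁺ > cyclohexyl–OC(O)CF₃ > cyclohexyl–N(CH₃)₃⁺

The skeletons are identical, so relative rate is governed entirely by leaving-group ability.
The more stable X⁻ (or X) is on its own — i.e. the weaker a base it is — the better a leaving group it makes.
cyclohexyl–N₂⁺ loses N₂: no meaningful conjugate acid; N₂ departs as an exceptionally stable neutral molecule
cyclohexyl–OTf loses OTf⁻: pKₐ(CF₃SO₃H (triflic acid)) ≈ -14
cyclohexyl–OClO₃ loses ClO₄⁻: pKₐ(HClO₄) ≈ -10
cyclohexyl–O(H)CH₃⁺ loses R'OH: pKₐ(R'OH₂⁺) ≈ -2.4
cyclohexyl–OC(O)CF₃ loses CF₃COO⁻: pKₐ(CF₃COOH) ≈ 0.2
cyclohexyl–N(CH₃)₃⁺ loses NR'₃: pKₐ(R'₃NH⁺) ≈ 10.7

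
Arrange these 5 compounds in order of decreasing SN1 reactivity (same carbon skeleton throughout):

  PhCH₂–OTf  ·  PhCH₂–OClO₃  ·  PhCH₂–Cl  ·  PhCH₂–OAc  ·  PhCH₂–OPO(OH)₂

PhCH₂–OTf > PhCH₂–OClO₃ > PhCH₂–Cl > PhCH₂–OPO(OH)₂ > PhCH₂–OAc

Identical carbon frameworks mean the comparison reduces to leaving-group quality.
The more stable X⁻ (or X) is on its own — i.e. the weaker a base it is — the better a leaving group it makes.
PhCH₂–OTf loses OTf⁻: pKₐ(CF₃SO₃H (triflic acid)) ≈ -14
PhCH₂–OClO₃ loses ClO₄⁻: pKₐ(HClO₄) ≈ -10
PhCH₂–Cl loses Cl⁻: pKₐ(HCl) ≈ -7
PhCH₂–OPO(OH)₂ loses H₂PO₄⁻: pKₐ(H₃PO₄) ≈ 2.1
PhCH₂–OAc loses AcO⁻: pKₐ(CH₃COOH) ≈ 4.8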